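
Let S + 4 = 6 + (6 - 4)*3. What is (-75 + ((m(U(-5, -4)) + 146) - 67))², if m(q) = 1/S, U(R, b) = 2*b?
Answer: 1089/64 ≈ 17.016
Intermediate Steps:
S = 8 (S = -4 + (6 + (6 - 4)*3) = -4 + (6 + 2*3) = -4 + (6 + 6) = -4 + 12 = 8)
m(q) = ⅛ (m(q) = 1/8 = ⅛)
(-75 + ((m(U(-5, -4)) + 146) - 67))² = (-75 + ((⅛ + 146) - 67))² = (-75 + (1169/8 - 67))² = (-75 + 633/8)² = (33/8)² = 1089/64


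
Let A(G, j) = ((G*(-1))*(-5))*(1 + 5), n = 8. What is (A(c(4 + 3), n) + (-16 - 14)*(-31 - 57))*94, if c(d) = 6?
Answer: 265080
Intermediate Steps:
A(G, j) = 30*G (A(G, j) = (-G*(-5))*6 = (5*G)*6 = 30*G)
(A(c(4 + 3), n) + (-16 - 14)*(-31 - 57))*94 = (30*6 + (-16 - 14)*(-31 - 57))*94 = (180 - 30*(-88))*94 = (180 + 2640)*94 = 2820*94 = 265080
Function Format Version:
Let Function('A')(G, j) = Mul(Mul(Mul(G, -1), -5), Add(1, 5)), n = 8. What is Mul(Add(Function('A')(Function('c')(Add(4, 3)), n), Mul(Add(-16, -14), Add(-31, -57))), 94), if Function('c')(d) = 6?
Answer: 265080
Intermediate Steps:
Function('A')(G, j) = Mul(30, G) (Function('A')(G, j) = Mul(Mul(Mul(-1, G), -5), 6) = Mul(Mul(5, G), 6) = Mul(30, G))
Mul(Add(Function('A')(Function('c')(Add(4, 3)), n), Mul(Add(-16, -14), Add(-31, -57))), 94) = Mul(Add(Mul(30, 6), Mul(Add(-16, -14), Add(-31, -57))), 94) = Mul(Add(180, Mul(-30, -88)), 94) = Mul(Add(180, 2640), 94) = Mul(2820, 94) = 265080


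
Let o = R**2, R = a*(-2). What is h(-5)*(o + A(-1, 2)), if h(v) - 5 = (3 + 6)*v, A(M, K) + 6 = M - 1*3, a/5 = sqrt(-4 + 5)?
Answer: -3600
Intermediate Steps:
a = 5 (a = 5*sqrt(-4 + 5) = 5*sqrt(1) = 5*1 = 5)
A(M, K) = -9 + M (A(M, K) = -6 + (M - 1*3) = -6 + (M - 3) = -6 + (-3 + M) = -9 + M)
h(v) = 5 + 9*v (h(v) = 5 + (3 + 6)*v = 5 + 9*v)
R = -10 (R = 5*(-2) = -10)
o = 100 (o = (-10)**2 = 100)
h(-5)*(o + A(-1, 2)) = (5 + 9*(-5))*(100 + (-9 - 1)) = (5 - 45)*(100 - 10) = -40*90 = -3600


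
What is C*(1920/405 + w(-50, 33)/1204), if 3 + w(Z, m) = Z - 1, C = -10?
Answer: -381635/8127 ≈ -46.959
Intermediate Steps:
w(Z, m) = -4 + Z (w(Z, m) = -3 + (Z - 1) = -3 + (-1 + Z) = -4 + Z)
C*(1920/405 + w(-50, 33)/1204) = -10*(1920/405 + (-4 - 50)/1204) = -10*(1920*(1/405) - 54*1/1204) = -10*(128/27 - 27/602) = -10*76327/16254 = -381635/8127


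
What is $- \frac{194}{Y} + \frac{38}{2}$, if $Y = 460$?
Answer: $\frac{4273}{230} \approx 18.578$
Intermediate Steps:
$- \frac{194}{Y} + \frac{38}{2} = - \frac{194}{460} + \frac{38}{2} = \left(-194\right) \frac{1}{460} + 38 \cdot \frac{1}{2} = - \frac{97}{230} + 19 = \frac{4273}{230}$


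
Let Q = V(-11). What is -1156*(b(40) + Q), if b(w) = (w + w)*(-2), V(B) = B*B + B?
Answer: 57800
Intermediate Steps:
V(B) = B + B² (V(B) = B² + B = B + B²)
Q = 110 (Q = -11*(1 - 11) = -11*(-10) = 110)
b(w) = -4*w (b(w) = (2*w)*(-2) = -4*w)
-1156*(b(40) + Q) = -1156*(-4*40 + 110) = -1156*(-160 + 110) = -1156*(-50) = 57800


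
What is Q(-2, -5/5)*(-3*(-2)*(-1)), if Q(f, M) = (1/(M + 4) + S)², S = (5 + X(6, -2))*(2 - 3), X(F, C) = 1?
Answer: -578/3 ≈ -192.67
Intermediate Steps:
S = -6 (S = (5 + 1)*(2 - 3) = 6*(-1) = -6)
Q(f, M) = (-6 + 1/(4 + M))² (Q(f, M) = (1/(M + 4) - 6)² = (1/(4 + M) - 6)² = (-6 + 1/(4 + M))²)
Q(-2, -5/5)*(-3*(-2)*(-1)) = ((23 + 6*(-5/5))²/(4 - 5/5)²)*(-3*(-2)*(-1)) = ((23 + 6*(-5*⅕))²/(4 - 5*⅕)²)*(6*(-1)) = ((23 + 6*(-1))²/(4 - 1)²)*(-6) = ((23 - 6)²/3²)*(-6) = ((⅑)*17²)*(-6) = ((⅑)*289)*(-6) = (289/9)*(-6) = -578/3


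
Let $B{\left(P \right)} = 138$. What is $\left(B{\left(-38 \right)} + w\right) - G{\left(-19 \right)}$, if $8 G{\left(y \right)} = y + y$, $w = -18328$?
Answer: $- \frac{72741}{4} \approx -18185.0$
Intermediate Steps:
$G{\left(y \right)} = \frac{y}{4}$ ($G{\left(y \right)} = \frac{y + y}{8} = \frac{2 y}{8} = \frac{y}{4}$)
$\left(B{\left(-38 \right)} + w\right) - G{\left(-19 \right)} = \left(138 - 18328\right) - \frac{1}{4} \left(-19\right) = -18190 - - \frac{19}{4} = -18190 + \frac{19}{4} = - \frac{72741}{4}$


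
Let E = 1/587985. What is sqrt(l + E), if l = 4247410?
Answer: sqrt(1468441599683855235)/587985 ≈ 2060.9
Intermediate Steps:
E = 1/587985 ≈ 1.7007e-6
sqrt(l + E) = sqrt(4247410 + 1/587985) = sqrt(2497413368851/587985) = sqrt(1468441599683855235)/587985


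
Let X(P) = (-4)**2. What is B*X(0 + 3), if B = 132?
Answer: 2112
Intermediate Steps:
X(P) = 16
B*X(0 + 3) = 132*16 = 2112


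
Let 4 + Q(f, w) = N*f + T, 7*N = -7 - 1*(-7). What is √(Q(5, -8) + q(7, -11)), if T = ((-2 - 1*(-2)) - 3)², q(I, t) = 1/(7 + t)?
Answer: √19/2 ≈ 2.1795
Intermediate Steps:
T = 9 (T = ((-2 + 2) - 3)² = (0 - 3)² = (-3)² = 9)
N = 0 (N = (-7 - 1*(-7))/7 = (-7 + 7)/7 = (⅐)*0 = 0)
Q(f, w) = 5 (Q(f, w) = -4 + (0*f + 9) = -4 + (0 + 9) = -4 + 9 = 5)
√(Q(5, -8) + q(7, -11)) = √(5 + 1/(7 - 11)) = √(5 + 1/(-4)) = √(5 - ¼) = √(19/4) = √19/2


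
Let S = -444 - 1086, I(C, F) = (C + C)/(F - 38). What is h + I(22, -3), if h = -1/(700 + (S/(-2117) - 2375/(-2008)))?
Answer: -131459522236/122333967915 ≈ -1.0746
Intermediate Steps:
I(C, F) = 2*C/(-38 + F) (I(C, F) = (2*C)/(-38 + F) = 2*C/(-38 + F))
S = -1530
h = -4250936/2983755315 (h = -1/(700 + (-1530/(-2117) - 2375/(-2008))) = -1/(700 + (-1530*(-1/2117) - 2375*(-1/2008))) = -1/(700 + (1530/2117 + 2375/2008)) = -1/(700 + 8100115/4250936) = -1/2983755315/4250936 = -1*4250936/2983755315 = -4250936/2983755315 ≈ -0.0014247)
h + I(22, -3) = -4250936/2983755315 + 2*22/(-38 - 3) = -4250936/2983755315 + 2*22/(-41) = -4250936/2983755315 + 2*22*(-1/41) = -4250936/2983755315 - 44/41 = -131459522236/122333967915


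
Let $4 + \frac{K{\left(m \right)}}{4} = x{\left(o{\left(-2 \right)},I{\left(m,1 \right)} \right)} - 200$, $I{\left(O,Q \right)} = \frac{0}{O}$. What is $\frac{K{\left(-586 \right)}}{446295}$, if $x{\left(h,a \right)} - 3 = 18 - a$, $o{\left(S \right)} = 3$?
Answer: $- \frac{244}{148765} \approx -0.0016402$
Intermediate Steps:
$I{\left(O,Q \right)} = 0$
$x{\left(h,a \right)} = 21 - a$ ($x{\left(h,a \right)} = 3 - \left(-18 + a\right) = 21 - a$)
$K{\left(m \right)} = -732$ ($K{\left(m \right)} = -16 + 4 \left(\left(21 - 0\right) - 200\right) = -16 + 4 \left(\left(21 + 0\right) - 200\right) = -16 + 4 \left(21 - 200\right) = -16 + 4 \left(-179\right) = -16 - 716 = -732$)
$\frac{K{\left(-586 \right)}}{446295} = - \frac{732}{446295} = \left(-732\right) \frac{1}{446295} = - \frac{244}{148765}$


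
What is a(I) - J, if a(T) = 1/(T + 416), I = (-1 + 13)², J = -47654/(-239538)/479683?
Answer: 57437810107/32172645807120 ≈ 0.0017853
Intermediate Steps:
J = 23827/57451153227 (J = -47654*(-1/239538)*(1/479683) = (23827/119769)*(1/479683) = 23827/57451153227 ≈ 4.1474e-7)
I = 144 (I = 12² = 144)
a(T) = 1/(416 + T)
a(I) - J = 1/(416 + 144) - 1*23827/57451153227 = 1/560 - 23827/57451153227 = 57437810107/32172645807120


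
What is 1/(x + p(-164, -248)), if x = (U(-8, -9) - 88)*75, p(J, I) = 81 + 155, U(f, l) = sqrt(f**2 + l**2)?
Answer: -6364/39684871 - 75*sqrt(145)/39684871 ≈ -0.00018312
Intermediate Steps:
p(J, I) = 236
x = -6600 + 75*sqrt(145) (x = (sqrt((-8)**2 + (-9)**2) - 88)*75 = (sqrt(64 + 81) - 88)*75 = (sqrt(145) - 88)*75 = (-88 + sqrt(145))*75 = -6600 + 75*sqrt(145) ≈ -5696.9)
1/(x + p(-164, -248)) = 1/((-6600 + 75*sqrt(145)) + 236) = 1/(-6364 + 75*sqrt(145))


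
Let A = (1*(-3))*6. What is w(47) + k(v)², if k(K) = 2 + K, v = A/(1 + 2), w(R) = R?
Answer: 63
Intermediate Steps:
A = -18 (A = -3*6 = -18)
v = -6 (v = -18/(1 + 2) = -18/3 = -18*⅓ = -6)
w(47) + k(v)² = 47 + (2 - 6)² = 47 + (-4)² = 47 + 16 = 63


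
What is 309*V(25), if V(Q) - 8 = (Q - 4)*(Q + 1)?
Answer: 171186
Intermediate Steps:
V(Q) = 8 + (1 + Q)*(-4 + Q) (V(Q) = 8 + (Q - 4)*(Q + 1) = 8 + (-4 + Q)*(1 + Q) = 8 + (1 + Q)*(-4 + Q))
309*V(25) = 309*(4 + 25² - 3*25) = 309*(4 + 625 - 75) = 309*554 = 171186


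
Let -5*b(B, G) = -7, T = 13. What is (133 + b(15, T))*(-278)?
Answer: -186816/5 ≈ -37363.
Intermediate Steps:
b(B, G) = 7/5 (b(B, G) = -1/5*(-7) = 7/5)
(133 + b(15, T))*(-278) = (133 + 7/5)*(-278) = (672/5)*(-278) = -186816/5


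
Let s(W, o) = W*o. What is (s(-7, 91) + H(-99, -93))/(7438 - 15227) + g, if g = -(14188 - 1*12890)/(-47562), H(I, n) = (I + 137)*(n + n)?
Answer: 188287666/185230209 ≈ 1.0165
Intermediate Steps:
H(I, n) = 2*n*(137 + I) (H(I, n) = (137 + I)*(2*n) = 2*n*(137 + I))
g = 649/23781 (g = -(14188 - 12890)*(-1/47562) = -1*1298*(-1/47562) = -1298*(-1/47562) = 649/23781 ≈ 0.027291)
(s(-7, 91) + H(-99, -93))/(7438 - 15227) + g = (-7*91 + 2*(-93)*(137 - 99))/(7438 - 15227) + 649/23781 = (-637 + 2*(-93)*38)/(-7789) + 649/23781 = (-637 - 7068)*(-1/7789) + 649/23781 = -7705*(-1/7789) + 649/23781 = 7705/7789 + 649/23781 = 188287666/185230209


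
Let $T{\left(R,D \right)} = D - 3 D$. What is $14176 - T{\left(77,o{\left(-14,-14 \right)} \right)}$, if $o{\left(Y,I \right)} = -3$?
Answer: $14170$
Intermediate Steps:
$T{\left(R,D \right)} = - 2 D$
$14176 - T{\left(77,o{\left(-14,-14 \right)} \right)} = 14176 - \left(-2\right) \left(-3\right) = 14176 - 6 = 14170$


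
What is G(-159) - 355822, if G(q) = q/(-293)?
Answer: -104255687/293 ≈ -3.5582e+5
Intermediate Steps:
G(q) = -q/293 (G(q) = q*(-1/293) = -q/293)
G(-159) - 355822 = -1/293*(-159) - 355822 = 159/293 - 355822 = -104255687/293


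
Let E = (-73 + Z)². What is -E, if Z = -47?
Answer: -14400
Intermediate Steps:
E = 14400 (E = (-73 - 47)² = (-120)² = 14400)
-E = -1*14400 = -14400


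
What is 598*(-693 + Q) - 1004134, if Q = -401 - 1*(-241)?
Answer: -1514228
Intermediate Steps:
Q = -160 (Q = -401 + 241 = -160)
598*(-693 + Q) - 1004134 = 598*(-693 - 160) - 1004134 = 598*(-853) - 1004134 = -510094 - 1004134 = -1514228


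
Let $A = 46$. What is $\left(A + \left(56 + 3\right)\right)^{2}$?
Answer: $11025$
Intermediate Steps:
$\left(A + \left(56 + 3\right)\right)^{2} = \left(46 + \left(56 + 3\right)\right)^{2} = \left(46 + 59\right)^{2} = 105^{2} = 11025$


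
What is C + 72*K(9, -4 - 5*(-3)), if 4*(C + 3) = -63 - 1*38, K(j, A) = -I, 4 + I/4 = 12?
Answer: -9329/4 ≈ -2332.3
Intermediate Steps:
I = 32 (I = -16 + 4*12 = -16 + 48 = 32)
K(j, A) = -32 (K(j, A) = -1*32 = -32)
C = -113/4 (C = -3 + (-63 - 1*38)/4 = -3 + (-63 - 38)/4 = -3 + (1/4)*(-101) = -3 - 101/4 = -113/4 ≈ -28.250)
C + 72*K(9, -4 - 5*(-3)) = -113/4 + 72*(-32) = -113/4 - 2304 = -9329/4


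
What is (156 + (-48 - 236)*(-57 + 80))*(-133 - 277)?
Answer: 2614160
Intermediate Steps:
(156 + (-48 - 236)*(-57 + 80))*(-133 - 277) = (156 - 284*23)*(-410) = (156 - 6532)*(-410) = -6376*(-410) = 2614160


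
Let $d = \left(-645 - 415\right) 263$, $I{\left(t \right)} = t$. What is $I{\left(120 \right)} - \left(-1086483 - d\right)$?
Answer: $807823$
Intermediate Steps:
$d = -278780$ ($d = \left(-1060\right) 263 = -278780$)
$I{\left(120 \right)} - \left(-1086483 - d\right) = 120 - \left(-1086483 - -278780\right) = 120 - \left(-1086483 + 278780\right) = 120 - -807703 = 120 + 807703 = 807823$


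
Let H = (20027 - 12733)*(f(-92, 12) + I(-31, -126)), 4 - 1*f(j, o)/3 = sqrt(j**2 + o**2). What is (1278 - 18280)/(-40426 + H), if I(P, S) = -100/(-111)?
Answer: 2810886007071/12686990107042487 + 4583877290244*sqrt(538)/12686990107042487 ≈ 0.0086020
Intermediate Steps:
I(P, S) = 100/111 (I(P, S) = -100*(-1/111) = 100/111)
f(j, o) = 12 - 3*sqrt(j**2 + o**2)
H = 10445008/111 - 87528*sqrt(538) (H = (20027 - 12733)*((12 - 3*sqrt((-92)**2 + 12**2)) + 100/111) = 7294*((12 - 3*sqrt(8464 + 144)) + 100/111) = 7294*((12 - 12*sqrt(538)) + 100/111) = 7294*(1432/111 - 12*sqrt(538)) = 10445008/111 - 87528*sqrt(538) ≈ -1.9361e+6)
(1278 - 18280)/(-40426 + H) = (1278 - 18280)/(-40426 + (10445008/111 - 87528*sqrt(538))) = -17002/(5957722/111 - 87528*sqrt(538))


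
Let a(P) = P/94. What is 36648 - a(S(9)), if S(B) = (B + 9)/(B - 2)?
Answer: 12057183/329 ≈ 36648.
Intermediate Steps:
S(B) = (9 + B)/(-2 + B)
a(P) = P/94 (a(P) = P*(1/94) = P/94)
36648 - a(S(9)) = 36648 - (9 + 9)/(-2 + 9)/94 = 36648 - 18/7/94 = 36648 - (⅐)*18/94 = 36648 - 18/(94*7) = 36648 - 1*9/329 = 36648 - 9/329 = 12057183/329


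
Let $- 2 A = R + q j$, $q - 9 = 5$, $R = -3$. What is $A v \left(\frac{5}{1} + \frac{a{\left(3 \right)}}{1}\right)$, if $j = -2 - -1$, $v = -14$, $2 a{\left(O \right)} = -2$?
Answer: $-476$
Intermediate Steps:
$a{\left(O \right)} = -1$ ($a{\left(O \right)} = \frac{1}{2} \left(-2\right) = -1$)
$q = 14$ ($q = 9 + 5 = 14$)
$j = -1$ ($j = -2 + 1 = -1$)
$A = \frac{17}{2}$ ($A = - \frac{-3 + 14 \left(-1\right)}{2} = - \frac{-3 - 14}{2} = \left(- \frac{1}{2}\right) \left(-17\right) = \frac{17}{2} \approx 8.5$)
$A v \left(\frac{5}{1} + \frac{a{\left(3 \right)}}{1}\right) = \frac{17}{2} \left(-14\right) \left(\frac{5}{1} - 1^{-1}\right) = - 119 \left(5 \cdot 1 - 1\right) = - 119 \left(5 - 1\right) = \left(-119\right) 4 = -476$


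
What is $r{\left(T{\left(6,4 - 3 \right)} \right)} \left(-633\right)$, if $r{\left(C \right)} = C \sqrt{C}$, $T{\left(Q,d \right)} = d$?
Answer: $-633$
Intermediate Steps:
$r{\left(C \right)} = C^{\frac{3}{2}}$
$r{\left(T{\left(6,4 - 3 \right)} \right)} \left(-633\right) = \left(4 - 3\right)^{\frac{3}{2}} \left(-633\right) = 1^{\frac{3}{2}} \left(-633\right) = 1 \left(-633\right) = -633$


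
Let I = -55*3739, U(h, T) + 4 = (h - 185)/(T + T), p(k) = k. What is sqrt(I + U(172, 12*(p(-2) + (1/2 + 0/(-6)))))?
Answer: I*sqrt(7403351)/6 ≈ 453.48*I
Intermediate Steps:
U(h, T) = -4 + (-185 + h)/(2*T) (U(h, T) = -4 + (h - 185)/(T + T) = -4 + (-185 + h)/((2*T)) = -4 + (-185 + h)*(1/(2*T)) = -4 + (-185 + h)/(2*T))
I = -205645
sqrt(I + U(172, 12*(p(-2) + (1/2 + 0/(-6))))) = sqrt(-205645 + (-185 + 172 - 96*(-2 + (1/2 + 0/(-6))))/(2*((12*(-2 + (1/2 + 0/(-6))))))) = sqrt(-205645 + (-185 + 172 - 96*(-2 + (1*(1/2) + 0*(-1/6))))/(2*((12*(-2 + (1*(1/2) + 0*(-1/6))))))) = sqrt(-205645 + (-185 + 172 - 96*(-2 + (1/2 + 0)))/(2*((12*(-2 + (1/2 + 0)))))) = sqrt(-205645 + (-185 + 172 - 96*(-2 + 1/2))/(2*((12*(-2 + 1/2))))) = sqrt(-205645 + (-185 + 172 - 96*(-3)/2)/(2*((12*(-3/2))))) = sqrt(-205645 + (1/2)*(-185 + 172 - 8*(-18))/(-18)) = sqrt(-205645 + (1/2)*(-1/18)*(-185 + 172 + 144)) = sqrt(-205645 + (1/2)*(-1/18)*131) = sqrt(-205645 - 131/36) = sqrt(-7403351/36) = I*sqrt(7403351)/6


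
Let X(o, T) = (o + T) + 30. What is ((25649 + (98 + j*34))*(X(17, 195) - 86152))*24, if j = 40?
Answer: -55890296880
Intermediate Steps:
X(o, T) = 30 + T + o (X(o, T) = (T + o) + 30 = 30 + T + o)
((25649 + (98 + j*34))*(X(17, 195) - 86152))*24 = ((25649 + (98 + 40*34))*((30 + 195 + 17) - 86152))*24 = ((25649 + (98 + 1360))*(242 - 86152))*24 = ((25649 + 1458)*(-85910))*24 = (27107*(-85910))*24 = -2328762370*24 = -55890296880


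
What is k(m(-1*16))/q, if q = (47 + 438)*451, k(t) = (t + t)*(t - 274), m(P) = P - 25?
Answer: 126/1067 ≈ 0.11809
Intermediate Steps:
m(P) = -25 + P
k(t) = 2*t*(-274 + t) (k(t) = (2*t)*(-274 + t) = 2*t*(-274 + t))
q = 218735 (q = 485*451 = 218735)
k(m(-1*16))/q = (2*(-25 - 1*16)*(-274 + (-25 - 1*16)))/218735 = (2*(-25 - 16)*(-274 + (-25 - 16)))*(1/218735) = (2*(-41)*(-274 - 41))*(1/218735) = (2*(-41)*(-315))*(1/218735) = 25830*(1/218735) = 126/1067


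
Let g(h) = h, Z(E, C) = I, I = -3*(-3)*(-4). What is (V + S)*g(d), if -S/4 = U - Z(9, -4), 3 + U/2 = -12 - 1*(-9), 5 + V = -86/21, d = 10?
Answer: -22070/21 ≈ -1051.0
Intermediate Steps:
I = -36 (I = 9*(-4) = -36)
V = -191/21 (V = -5 - 86/21 = -191/21 ≈ -9.0952)
Z(E, C) = -36
U = -12 (U = -6 + 2*(-12 - 1*(-9)) = -6 + 2*(-12 + 9) = -6 + 2*(-3) = -6 - 6 = -12)
S = -96 (S = -4*(-12 - 1*(-36)) = -4*(-12 + 36) = -4*24 = -96)
(V + S)*g(d) = (-191/21 - 96)*10 = -2207/21*10 = -22070/21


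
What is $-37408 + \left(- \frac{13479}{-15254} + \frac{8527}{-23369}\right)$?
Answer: $- \frac{13334671998315}{356470726} \approx -37408.0$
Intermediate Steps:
$-37408 + \left(- \frac{13479}{-15254} + \frac{8527}{-23369}\right) = -37408 + \left(\left(-13479\right) \left(- \frac{1}{15254}\right) + 8527 \left(- \frac{1}{23369}\right)\right) = -37408 + \left(\frac{13479}{15254} - \frac{8527}{23369}\right) = -37408 + \frac{184919893}{356470726} = - \frac{13334671998315}{356470726}$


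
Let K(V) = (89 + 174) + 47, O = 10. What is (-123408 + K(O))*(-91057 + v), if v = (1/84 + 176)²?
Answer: 26090742166883/3528 ≈ 7.3953e+9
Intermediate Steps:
v = 218596225/7056 (v = (1/84 + 176)² = (14785/84)² = 218596225/7056 ≈ 30980.)
K(V) = 310 (K(V) = 263 + 47 = 310)
(-123408 + K(O))*(-91057 + v) = (-123408 + 310)*(-91057 + 218596225/7056) = -123098*(-423901967/7056) = 26090742166883/3528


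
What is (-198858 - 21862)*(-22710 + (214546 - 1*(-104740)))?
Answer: -65460254720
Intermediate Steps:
(-198858 - 21862)*(-22710 + (214546 - 1*(-104740))) = -220720*(-22710 + (214546 + 104740)) = -220720*(-22710 + 319286) = -220720*296576 = -65460254720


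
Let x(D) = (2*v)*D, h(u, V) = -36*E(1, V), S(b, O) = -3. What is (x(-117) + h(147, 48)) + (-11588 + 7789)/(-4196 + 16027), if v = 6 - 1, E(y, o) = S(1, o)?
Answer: -12568321/11831 ≈ -1062.3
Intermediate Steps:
E(y, o) = -3
v = 5
h(u, V) = 108 (h(u, V) = -36*(-3) = 108)
x(D) = 10*D (x(D) = (2*5)*D = 10*D)
(x(-117) + h(147, 48)) + (-11588 + 7789)/(-4196 + 16027) = (10*(-117) + 108) + (-11588 + 7789)/(-4196 + 16027) = (-1170 + 108) - 3799/11831 = -1062 - 3799*1/11831 = -1062 - 3799/11831 = -12568321/11831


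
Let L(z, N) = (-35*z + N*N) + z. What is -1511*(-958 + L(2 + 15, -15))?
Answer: 1980921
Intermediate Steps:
L(z, N) = N² - 34*z (L(z, N) = (-35*z + N²) + z = (N² - 35*z) + z = N² - 34*z)
-1511*(-958 + L(2 + 15, -15)) = -1511*(-958 + ((-15)² - 34*(2 + 15))) = -1511*(-958 + (225 - 34*17)) = -1511*(-958 + (225 - 578)) = -1511*(-958 - 353) = -1511*(-1311) = 1980921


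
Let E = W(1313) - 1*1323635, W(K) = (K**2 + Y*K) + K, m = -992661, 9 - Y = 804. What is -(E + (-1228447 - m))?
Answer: 877974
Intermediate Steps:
Y = -795 (Y = 9 - 1*804 = 9 - 804 = -795)
W(K) = K**2 - 794*K (W(K) = (K**2 - 795*K) + K = K**2 - 794*K)
E = -642188 (E = 1313*(-794 + 1313) - 1*1323635 = 1313*519 - 1323635 = 681447 - 1323635 = -642188)
-(E + (-1228447 - m)) = -(-642188 + (-1228447 - 1*(-992661))) = -(-642188 + (-1228447 + 992661)) = -(-642188 - 235786) = -1*(-877974) = 877974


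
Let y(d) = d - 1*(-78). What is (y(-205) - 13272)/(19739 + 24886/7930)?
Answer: -53127035/78277578 ≈ -0.67870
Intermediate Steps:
y(d) = 78 + d (y(d) = d + 78 = 78 + d)
(y(-205) - 13272)/(19739 + 24886/7930) = ((78 - 205) - 13272)/(19739 + 24886/7930) = (-127 - 13272)/(19739 + 24886*(1/7930)) = -13399/(19739 + 12443/3965) = -13399/78277578/3965 = -13399*3965/78277578 = -53127035/78277578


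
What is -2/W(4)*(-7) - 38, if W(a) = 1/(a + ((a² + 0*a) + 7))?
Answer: 340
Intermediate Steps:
W(a) = 1/(7 + a + a²) (W(a) = 1/(a + ((a² + 0) + 7)) = 1/(a + (a² + 7)) = 1/(a + (7 + a²)) = 1/(7 + a + a²))
-2/W(4)*(-7) - 38 = -2/(1/(7 + 4 + 4²))*(-7) - 38 = -2/(1/(7 + 4 + 16))*(-7) - 38 = -2/(1/27)*(-7) - 38 = -2/1/27*(-7) - 38 = -2*27*(-7) - 38 = -54*(-7) - 38 = 378 - 38 = 340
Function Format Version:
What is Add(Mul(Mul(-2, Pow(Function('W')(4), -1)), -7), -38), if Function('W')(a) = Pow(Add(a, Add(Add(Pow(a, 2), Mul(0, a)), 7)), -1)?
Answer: 340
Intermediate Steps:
Function('W')(a) = Pow(Add(7, a, Pow(a, 2)), -1) (Function('W')(a) = Pow(Add(a, Add(Add(Pow(a, 2), 0), 7)), -1) = Pow(Add(a, Add(Pow(a, 2), 7)), -1) = Pow(Add(a, Add(7, Pow(a, 2))), -1) = Pow(Add(7, a, Pow(a, 2)), -1))
Add(Mul(Mul(-2, Pow(Function('W')(4), -1)), -7), -38) = Add(Mul(Mul(-2, Pow(Pow(Add(7, 4, Pow(4, 2)), -1), -1)), -7), -38) = Add(Mul(Mul(-2, Pow(Pow(Add(7, 4, 16), -1), -1)), -7), -38) = Add(Mul(Mul(-2, Pow(Pow(27, -1), -1)), -7), -38) = Add(Mul(Mul(-2, Pow(Rational(1, 27), -1)), -7), -38) = Add(Mul(Mul(-2, 27), -7), -38) = Add(Mul(-54, -7), -38) = Add(378, -38) = 340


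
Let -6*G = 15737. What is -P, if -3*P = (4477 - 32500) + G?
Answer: -183875/18 ≈ -10215.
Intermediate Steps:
G = -15737/6 (G = -⅙*15737 = -15737/6 ≈ -2622.8)
P = 183875/18 (P = -((4477 - 32500) - 15737/6)/3 = -(-28023 - 15737/6)/3 = -⅓*(-183875/6) = 183875/18 ≈ 10215.)
-P = -1*183875/18 = -183875/18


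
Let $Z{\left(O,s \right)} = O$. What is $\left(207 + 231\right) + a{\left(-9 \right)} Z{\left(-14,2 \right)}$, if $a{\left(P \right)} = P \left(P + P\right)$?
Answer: $-1830$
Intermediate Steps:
$a{\left(P \right)} = 2 P^{2}$ ($a{\left(P \right)} = P 2 P = 2 P^{2}$)
$\left(207 + 231\right) + a{\left(-9 \right)} Z{\left(-14,2 \right)} = \left(207 + 231\right) + 2 \left(-9\right)^{2} \left(-14\right) = 438 + 2 \cdot 81 \left(-14\right) = 438 + 162 \left(-14\right) = 438 - 2268 = -1830$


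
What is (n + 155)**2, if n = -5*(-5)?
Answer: 32400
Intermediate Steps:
n = 25
(n + 155)**2 = (25 + 155)**2 = 180**2 = 32400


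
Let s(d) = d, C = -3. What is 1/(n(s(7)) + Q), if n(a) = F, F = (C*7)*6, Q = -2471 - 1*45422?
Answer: -1/48019 ≈ -2.0825e-5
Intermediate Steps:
Q = -47893 (Q = -2471 - 45422 = -47893)
F = -126 (F = -3*7*6 = -21*6 = -126)
n(a) = -126
1/(n(s(7)) + Q) = 1/(-126 - 47893) = 1/(-48019) = -1/48019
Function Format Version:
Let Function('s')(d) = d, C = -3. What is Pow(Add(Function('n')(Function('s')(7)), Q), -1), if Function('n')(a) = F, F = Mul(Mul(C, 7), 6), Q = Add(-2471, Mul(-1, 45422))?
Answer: Rational(-1, 48019) ≈ -2.0825e-5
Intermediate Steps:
Q = -47893 (Q = Add(-2471, -45422) = -47893)
F = -126 (F = Mul(Mul(-3, 7), 6) = Mul(-21, 6) = -126)
Function('n')(a) = -126
Pow(Add(Function('n')(Function('s')(7)), Q), -1) = Pow(Add(-126, -47893), -1) = Pow(-48019, -1) = Rational(-1, 48019)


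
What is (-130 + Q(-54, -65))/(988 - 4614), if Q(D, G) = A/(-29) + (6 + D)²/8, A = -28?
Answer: -2305/52577 ≈ -0.043840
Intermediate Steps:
Q(D, G) = 28/29 + (6 + D)²/8 (Q(D, G) = -28/(-29) + (6 + D)²/8 = -28*(-1/29) + (6 + D)²*(⅛) = 28/29 + (6 + D)²/8)
(-130 + Q(-54, -65))/(988 - 4614) = (-130 + (28/29 + (6 - 54)²/8))/(988 - 4614) = (-130 + (28/29 + (⅛)*(-48)²))/(-3626) = (-130 + (28/29 + (⅛)*2304))*(-1/3626) = (-130 + (28/29 + 288))*(-1/3626) = (-130 + 8380/29)*(-1/3626) = (4610/29)*(-1/3626) = -2305/52577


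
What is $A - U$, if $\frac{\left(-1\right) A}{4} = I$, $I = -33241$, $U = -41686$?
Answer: $174650$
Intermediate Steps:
$A = 132964$ ($A = \left(-4\right) \left(-33241\right) = 132964$)
$A - U = 132964 - -41686 = 132964 + 41686 = 174650$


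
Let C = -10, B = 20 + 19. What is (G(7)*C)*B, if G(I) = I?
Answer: -2730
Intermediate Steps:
B = 39
(G(7)*C)*B = (7*(-10))*39 = -70*39 = -2730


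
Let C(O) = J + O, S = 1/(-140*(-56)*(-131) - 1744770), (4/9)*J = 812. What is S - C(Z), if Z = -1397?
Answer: -1191878301/2771810 ≈ -430.00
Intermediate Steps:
J = 1827 (J = (9/4)*812 = 1827)
S = -1/2771810 (S = 1/(7840*(-131) - 1744770) = 1/(-1027040 - 1744770) = 1/(-2771810) = -1/2771810 ≈ -3.6078e-7)
C(O) = 1827 + O
S - C(Z) = -1/2771810 - (1827 - 1397) = -1/2771810 - 1*430 = -1/2771810 - 430 = -1191878301/2771810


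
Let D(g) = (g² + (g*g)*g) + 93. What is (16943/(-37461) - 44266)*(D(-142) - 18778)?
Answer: 4745639329754321/37461 ≈ 1.2668e+11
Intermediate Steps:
D(g) = 93 + g² + g³ (D(g) = (g² + g²*g) + 93 = (g² + g³) + 93 = 93 + g² + g³)
(16943/(-37461) - 44266)*(D(-142) - 18778) = (16943/(-37461) - 44266)*((93 + (-142)² + (-142)³) - 18778) = (16943*(-1/37461) - 44266)*((93 + 20164 - 2863288) - 18778) = (-16943/37461 - 44266)*(-2843031 - 18778) = -1658265569/37461*(-2861809) = 4745639329754321/37461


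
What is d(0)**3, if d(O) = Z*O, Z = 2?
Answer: 0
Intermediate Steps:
d(O) = 2*O
d(0)**3 = (2*0)**3 = 0**3 = 0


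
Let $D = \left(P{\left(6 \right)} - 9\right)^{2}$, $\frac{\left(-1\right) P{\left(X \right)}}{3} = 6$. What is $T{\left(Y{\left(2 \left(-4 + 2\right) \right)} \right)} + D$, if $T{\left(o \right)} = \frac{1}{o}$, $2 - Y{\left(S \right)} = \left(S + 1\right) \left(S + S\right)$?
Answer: $\frac{16037}{22} \approx 728.95$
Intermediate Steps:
$P{\left(X \right)} = -18$ ($P{\left(X \right)} = \left(-3\right) 6 = -18$)
$Y{\left(S \right)} = 2 - 2 S \left(1 + S\right)$ ($Y{\left(S \right)} = 2 - \left(S + 1\right) \left(S + S\right) = 2 - \left(1 + S\right) 2 S = 2 - 2 S \left(1 + S\right)$)
$D = 729$ ($D = \left(-18 - 9\right)^{2} = \left(-27\right)^{2} = 729$)
$T{\left(Y{\left(2 \left(-4 + 2\right) \right)} \right)} + D = \frac{1}{2 - 2 \cdot 2 \left(-4 + 2\right) - 2 \left(2 \left(-4 + 2\right)\right)^{2}} + 729 = \frac{1}{2 - 2 \cdot 2 \left(-2\right) - 2 \left(2 \left(-2\right)\right)^{2}} + 729 = \frac{1}{2 - -8 - 2 \left(-4\right)^{2}} + 729 = \frac{1}{2 + 8 - 32} + 729 = \frac{1}{-22} + 729 = - \frac{1}{22} + 729 = \frac{16037}{22}$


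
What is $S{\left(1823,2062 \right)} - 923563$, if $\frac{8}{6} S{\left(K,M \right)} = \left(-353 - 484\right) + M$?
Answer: $- \frac{3690577}{4} \approx -9.2264 \cdot 10^{5}$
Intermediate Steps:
$S{\left(K,M \right)} = - \frac{2511}{4} + \frac{3 M}{4}$ ($S{\left(K,M \right)} = \frac{3 \left(\left(-353 - 484\right) + M\right)}{4} = \frac{3 \left(-837 + M\right)}{4} = - \frac{2511}{4} + \frac{3 M}{4}$)
$S{\left(1823,2062 \right)} - 923563 = \left(- \frac{2511}{4} + \frac{3}{4} \cdot 2062\right) - 923563 = \left(- \frac{2511}{4} + \frac{3093}{2}\right) - 923563 = \frac{3675}{4} - 923563 = - \frac{3690577}{4}$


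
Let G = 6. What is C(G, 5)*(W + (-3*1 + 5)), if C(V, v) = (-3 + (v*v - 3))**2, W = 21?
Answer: 8303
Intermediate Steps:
C(V, v) = (-6 + v**2)**2 (C(V, v) = (-3 + (v**2 - 3))**2 = (-3 + (-3 + v**2))**2 = (-6 + v**2)**2)
C(G, 5)*(W + (-3*1 + 5)) = (-6 + 5**2)**2*(21 + (-3*1 + 5)) = (-6 + 25)**2*(21 + (-3 + 5)) = 19**2*(21 + 2) = 361*23 = 8303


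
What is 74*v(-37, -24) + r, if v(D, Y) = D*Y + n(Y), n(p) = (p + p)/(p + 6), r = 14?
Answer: 197770/3 ≈ 65923.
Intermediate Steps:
n(p) = 2*p/(6 + p) (n(p) = (2*p)/(6 + p) = 2*p/(6 + p))
v(D, Y) = D*Y + 2*Y/(6 + Y)
74*v(-37, -24) + r = 74*(-24*(2 - 37*(6 - 24))/(6 - 24)) + 14 = 74*(-24*(2 - 37*(-18))/(-18)) + 14 = 74*(-24*(-1/18)*(2 + 666)) + 14 = 74*(-24*(-1/18)*668) + 14 = 74*(2672/3) + 14 = 197728/3 + 14 = 197770/3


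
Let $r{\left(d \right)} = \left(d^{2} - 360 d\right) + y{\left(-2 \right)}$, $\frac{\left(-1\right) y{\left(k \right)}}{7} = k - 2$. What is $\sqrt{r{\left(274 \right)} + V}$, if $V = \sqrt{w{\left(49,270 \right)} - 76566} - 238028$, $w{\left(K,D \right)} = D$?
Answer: $\sqrt{-261564 + 34 i \sqrt{66}} \approx 0.27 + 511.43 i$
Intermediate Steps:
$y{\left(k \right)} = 14 - 7 k$ ($y{\left(k \right)} = - 7 \left(k - 2\right) = - 7 \left(-2 + k\right) = 14 - 7 k$)
$r{\left(d \right)} = 28 + d^{2} - 360 d$ ($r{\left(d \right)} = \left(d^{2} - 360 d\right) + \left(14 - -14\right) = \left(d^{2} - 360 d\right) + \left(14 + 14\right) = \left(d^{2} - 360 d\right) + 28 = 28 + d^{2} - 360 d$)
$V = -238028 + 34 i \sqrt{66}$ ($V = \sqrt{270 - 76566} - 238028 = \sqrt{-76296} - 238028 = 34 i \sqrt{66} - 238028 = -238028 + 34 i \sqrt{66} \approx -2.3803 \cdot 10^{5} + 276.22 i$)
$\sqrt{r{\left(274 \right)} + V} = \sqrt{\left(28 + 274^{2} - 98640\right) - \left(238028 - 34 i \sqrt{66}\right)} = \sqrt{\left(28 + 75076 - 98640\right) - \left(238028 - 34 i \sqrt{66}\right)} = \sqrt{-23536 - \left(238028 - 34 i \sqrt{66}\right)} = \sqrt{-261564 + 34 i \sqrt{66}}$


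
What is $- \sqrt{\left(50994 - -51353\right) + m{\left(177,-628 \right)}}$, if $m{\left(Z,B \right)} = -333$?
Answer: $- \sqrt{102014} \approx -319.4$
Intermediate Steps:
$- \sqrt{\left(50994 - -51353\right) + m{\left(177,-628 \right)}} = - \sqrt{\left(50994 - -51353\right) - 333} = - \sqrt{\left(50994 + 51353\right) - 333} = - \sqrt{102347 - 333} = - \sqrt{102014}$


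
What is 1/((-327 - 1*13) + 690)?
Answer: 1/350 ≈ 0.0028571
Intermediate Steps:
1/((-327 - 1*13) + 690) = 1/((-327 - 13) + 690) = 1/(-340 + 690) = 1/350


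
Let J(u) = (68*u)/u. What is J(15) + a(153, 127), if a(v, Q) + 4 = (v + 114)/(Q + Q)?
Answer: 16523/254 ≈ 65.051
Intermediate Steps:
a(v, Q) = -4 + (114 + v)/(2*Q) (a(v, Q) = -4 + (v + 114)/(Q + Q) = -4 + (114 + v)/((2*Q)) = -4 + (114 + v)*(1/(2*Q)) = -4 + (114 + v)/(2*Q))
J(u) = 68
J(15) + a(153, 127) = 68 + (½)*(114 + 153 - 8*127)/127 = 68 + (½)*(1/127)*(114 + 153 - 1016) = 68 + (½)*(1/127)*(-749) = 68 - 749/254 = 16523/254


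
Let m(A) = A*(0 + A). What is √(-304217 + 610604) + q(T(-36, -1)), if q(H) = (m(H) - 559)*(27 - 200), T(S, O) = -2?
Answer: 96015 + 3*√34043 ≈ 96569.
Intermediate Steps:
m(A) = A² (m(A) = A*A = A²)
q(H) = 96707 - 173*H² (q(H) = (H² - 559)*(27 - 200) = (-559 + H²)*(-173) = 96707 - 173*H²)
√(-304217 + 610604) + q(T(-36, -1)) = √(-304217 + 610604) + (96707 - 173*(-2)²) = √306387 + (96707 - 173*4) = 3*√34043 + (96707 - 692) = 3*√34043 + 96015 = 96015 + 3*√34043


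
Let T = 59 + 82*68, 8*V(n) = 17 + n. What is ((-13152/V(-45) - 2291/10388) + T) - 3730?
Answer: 58821985/10388 ≈ 5662.5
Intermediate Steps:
V(n) = 17/8 + n/8 (V(n) = (17 + n)/8 = 17/8 + n/8)
T = 5635 (T = 59 + 5576 = 5635)
((-13152/V(-45) - 2291/10388) + T) - 3730 = ((-13152/(17/8 + (1/8)*(-45)) - 2291/10388) + 5635) - 3730 = ((-13152/(17/8 - 45/8) - 2291*1/10388) + 5635) - 3730 = ((-13152/(-7/2) - 2291/10388) + 5635) - 3730 = ((-13152*(-2/7) - 2291/10388) + 5635) - 3730 = ((26304/7 - 2291/10388) + 5635) - 3730 = (39032845/10388 + 5635) - 3730 = 97569225/10388 - 3730 = 58821985/10388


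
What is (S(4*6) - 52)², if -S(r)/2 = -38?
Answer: 576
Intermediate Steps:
S(r) = 76 (S(r) = -2*(-38) = 76)
(S(4*6) - 52)² = (76 - 52)² = 24² = 576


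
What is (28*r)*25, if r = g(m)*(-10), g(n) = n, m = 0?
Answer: 0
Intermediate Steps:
r = 0 (r = 0*(-10) = 0)
(28*r)*25 = (28*0)*25 = 0*25 = 0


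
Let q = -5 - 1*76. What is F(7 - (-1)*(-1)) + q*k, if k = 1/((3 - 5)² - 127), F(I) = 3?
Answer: 150/41 ≈ 3.6585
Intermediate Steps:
q = -81 (q = -5 - 76 = -81)
k = -1/123 (k = 1/((-2)² - 127) = 1/(4 - 127) = 1/(-123) = -1/123 ≈ -0.0081301)
F(7 - (-1)*(-1)) + q*k = 3 - 81*(-1/123) = 3 + 27/41 = 150/41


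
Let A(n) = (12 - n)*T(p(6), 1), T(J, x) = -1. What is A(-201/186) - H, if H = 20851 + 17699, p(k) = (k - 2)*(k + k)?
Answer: -2390911/62 ≈ -38563.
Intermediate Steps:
p(k) = 2*k*(-2 + k) (p(k) = (-2 + k)*(2*k) = 2*k*(-2 + k))
A(n) = -12 + n (A(n) = (12 - n)*(-1) = -12 + n)
H = 38550
A(-201/186) - H = (-12 - 201/186) - 1*38550 = (-12 - 201*1/186) - 38550 = (-12 - 67/62) - 38550 = -811/62 - 38550 = -2390911/62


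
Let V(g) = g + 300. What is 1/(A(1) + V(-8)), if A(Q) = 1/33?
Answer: 33/9637 ≈ 0.0034243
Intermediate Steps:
V(g) = 300 + g
A(Q) = 1/33
1/(A(1) + V(-8)) = 1/(1/33 + (300 - 8)) = 1/(1/33 + 292) = 1/(9637/33) = 33/9637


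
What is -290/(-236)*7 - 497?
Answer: -57631/118 ≈ -488.40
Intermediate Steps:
-290/(-236)*7 - 497 = -290*(-1/236)*7 - 497 = (145/118)*7 - 497 = 1015/118 - 497 = -57631/118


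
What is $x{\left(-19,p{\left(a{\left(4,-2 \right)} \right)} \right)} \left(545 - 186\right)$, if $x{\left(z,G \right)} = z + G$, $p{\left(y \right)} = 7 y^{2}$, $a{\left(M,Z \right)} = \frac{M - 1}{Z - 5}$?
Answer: $- \frac{44516}{7} \approx -6359.4$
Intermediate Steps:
$a{\left(M,Z \right)} = \frac{-1 + M}{-5 + Z}$
$x{\left(z,G \right)} = G + z$
$x{\left(-19,p{\left(a{\left(4,-2 \right)} \right)} \right)} \left(545 - 186\right) = \left(7 \left(\frac{-1 + 4}{-5 - 2}\right)^{2} - 19\right) \left(545 - 186\right) = \left(7 \left(\frac{1}{-7} \cdot 3\right)^{2} - 19\right) 359 = \left(7 \left(\left(- \frac{1}{7}\right) 3\right)^{2} - 19\right) 359 = \left(7 \left(- \frac{3}{7}\right)^{2} - 19\right) 359 = \left(7 \cdot \frac{9}{49} - 19\right) 359 = \left(\frac{9}{7} - 19\right) 359 = \left(- \frac{124}{7}\right) 359 = - \frac{44516}{7}$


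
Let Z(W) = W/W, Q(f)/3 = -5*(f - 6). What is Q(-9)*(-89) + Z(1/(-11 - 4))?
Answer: -20024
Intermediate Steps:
Q(f) = 90 - 15*f (Q(f) = 3*(-5*(f - 6)) = 3*(-5*(-6 + f)) = 3*(30 - 5*f) = 90 - 15*f)
Z(W) = 1
Q(-9)*(-89) + Z(1/(-11 - 4)) = (90 - 15*(-9))*(-89) + 1 = (90 + 135)*(-89) + 1 = 225*(-89) + 1 = -20025 + 1 = -20024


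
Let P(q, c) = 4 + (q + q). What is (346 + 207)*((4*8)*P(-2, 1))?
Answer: 0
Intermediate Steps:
P(q, c) = 4 + 2*q
(346 + 207)*((4*8)*P(-2, 1)) = (346 + 207)*((4*8)*(4 + 2*(-2))) = 553*(32*(4 - 4)) = 553*(32*0) = 553*0 = 0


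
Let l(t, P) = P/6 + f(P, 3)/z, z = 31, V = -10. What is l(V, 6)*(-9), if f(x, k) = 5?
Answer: -324/31 ≈ -10.452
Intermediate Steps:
l(t, P) = 5/31 + P/6 (l(t, P) = P/6 + 5/31 = 5/31 + P/6)
l(V, 6)*(-9) = (5/31 + (⅙)*6)*(-9) = (5/31 + 1)*(-9) = (36/31)*(-9) = -324/31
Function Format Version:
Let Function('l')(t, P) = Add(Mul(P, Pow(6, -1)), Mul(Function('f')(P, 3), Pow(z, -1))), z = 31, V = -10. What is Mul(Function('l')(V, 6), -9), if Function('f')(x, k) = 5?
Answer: Rational(-324, 31) ≈ -10.452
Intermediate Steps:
Function('l')(t, P) = Add(Rational(5, 31), Mul(Rational(1, 6), P)) (Function('l')(t, P) = Add(Mul(P, Pow(6, -1)), Mul(5, Pow(31, -1))) = Add(Mul(P, Rational(1, 6)), Mul(5, Rational(1, 31))) = Add(Mul(Rational(1, 6), P), Rational(5, 31)) = Add(Rational(5, 31), Mul(Rational(1, 6), P)))
Mul(Function('l')(V, 6), -9) = Mul(Add(Rational(5, 31), Mul(Rational(1, 6), 6)), -9) = Mul(Add(Rational(5, 31), 1), -9) = Mul(Rational(36, 31), -9) = Rational(-324, 31)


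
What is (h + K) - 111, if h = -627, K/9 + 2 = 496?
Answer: 3708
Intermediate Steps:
K = 4446 (K = -18 + 9*496 = -18 + 4464 = 4446)
(h + K) - 111 = (-627 + 4446) - 111 = 3819 - 111 = 3708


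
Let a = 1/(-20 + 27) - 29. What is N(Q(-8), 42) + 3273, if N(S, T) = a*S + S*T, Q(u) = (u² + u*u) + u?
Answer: 33951/7 ≈ 4850.1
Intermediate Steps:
Q(u) = u + 2*u² (Q(u) = (u² + u²) + u = 2*u² + u = u + 2*u²)
a = -202/7 (a = 1/7 - 29 = ⅐ - 29 = -202/7 ≈ -28.857)
N(S, T) = -202*S/7 + S*T
N(Q(-8), 42) + 3273 = (-8*(1 + 2*(-8)))*(-202 + 7*42)/7 + 3273 = (-8*(1 - 16))*(-202 + 294)/7 + 3273 = (⅐)*(-8*(-15))*92 + 3273 = (⅐)*120*92 + 3273 = 11040/7 + 3273 = 33951/7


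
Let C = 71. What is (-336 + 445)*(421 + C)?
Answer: 53628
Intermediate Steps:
(-336 + 445)*(421 + C) = (-336 + 445)*(421 + 71) = 109*492 = 53628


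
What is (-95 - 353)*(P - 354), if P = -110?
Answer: 207872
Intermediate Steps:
(-95 - 353)*(P - 354) = (-95 - 353)*(-110 - 354) = -448*(-464) = 207872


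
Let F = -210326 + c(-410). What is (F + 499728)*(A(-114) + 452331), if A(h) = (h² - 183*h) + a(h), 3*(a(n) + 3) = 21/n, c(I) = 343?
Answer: 16059173704765/114 ≈ 1.4087e+11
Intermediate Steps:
a(n) = -3 + 7/n (a(n) = -3 + (21/n)/3 = -3 + 7/n)
F = -209983 (F = -210326 + 343 = -209983)
A(h) = -3 + h² - 183*h + 7/h (A(h) = (h² - 183*h) + (-3 + 7/h) = -3 + h² - 183*h + 7/h)
(F + 499728)*(A(-114) + 452331) = (-209983 + 499728)*((-3 + (-114)² - 183*(-114) + 7/(-114)) + 452331) = 289745*((-3 + 12996 + 20862 + 7*(-1/114)) + 452331) = 289745*((-3 + 12996 + 20862 - 7/114) + 452331) = 289745*(3859463/114 + 452331) = 289745*(55425197/114) = 16059173704765/114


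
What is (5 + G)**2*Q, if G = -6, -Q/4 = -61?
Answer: 244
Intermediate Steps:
Q = 244 (Q = -4*(-61) = 244)
(5 + G)**2*Q = (5 - 6)**2*244 = (-1)**2*244 = 1*244 = 244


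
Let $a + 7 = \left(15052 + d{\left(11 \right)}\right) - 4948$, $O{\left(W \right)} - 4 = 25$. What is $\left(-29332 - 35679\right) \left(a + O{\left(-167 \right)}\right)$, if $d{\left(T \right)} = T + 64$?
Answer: $-663177211$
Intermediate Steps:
$d{\left(T \right)} = 64 + T$
$O{\left(W \right)} = 29$ ($O{\left(W \right)} = 4 + 25 = 29$)
$a = 10172$ ($a = -7 + \left(\left(15052 + \left(64 + 11\right)\right) - 4948\right) = -7 + \left(\left(15052 + 75\right) - 4948\right) = -7 + \left(15127 - 4948\right) = -7 + 10179 = 10172$)
$\left(-29332 - 35679\right) \left(a + O{\left(-167 \right)}\right) = \left(-29332 - 35679\right) \left(10172 + 29\right) = \left(-65011\right) 10201 = -663177211$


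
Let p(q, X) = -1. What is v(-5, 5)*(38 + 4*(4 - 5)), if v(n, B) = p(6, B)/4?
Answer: -17/2 ≈ -8.5000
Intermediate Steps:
v(n, B) = -¼ (v(n, B) = -1/4 = -1*¼ = -¼)
v(-5, 5)*(38 + 4*(4 - 5)) = -(38 + 4*(4 - 5))/4 = -(38 + 4*(-1))/4 = -(38 - 4)/4 = -¼*34 = -17/2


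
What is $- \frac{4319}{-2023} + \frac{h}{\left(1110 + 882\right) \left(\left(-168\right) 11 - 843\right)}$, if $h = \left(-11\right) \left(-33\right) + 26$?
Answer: $\frac{3307298803}{1549176408} \approx 2.1349$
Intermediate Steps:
$h = 389$ ($h = 363 + 26 = 389$)
$- \frac{4319}{-2023} + \frac{h}{\left(1110 + 882\right) \left(\left(-168\right) 11 - 843\right)} = - \frac{4319}{-2023} + \frac{389}{\left(1110 + 882\right) \left(\left(-168\right) 11 - 843\right)} = \left(-4319\right) \left(- \frac{1}{2023}\right) + \frac{389}{1992 \left(-1848 - 843\right)} = \frac{617}{289} + \frac{389}{1992 \left(-2691\right)} = \frac{617}{289} + \frac{389}{-5360472} = \frac{617}{289} + 389 \left(- \frac{1}{5360472}\right) = \frac{617}{289} - \frac{389}{5360472} = \frac{3307298803}{1549176408}$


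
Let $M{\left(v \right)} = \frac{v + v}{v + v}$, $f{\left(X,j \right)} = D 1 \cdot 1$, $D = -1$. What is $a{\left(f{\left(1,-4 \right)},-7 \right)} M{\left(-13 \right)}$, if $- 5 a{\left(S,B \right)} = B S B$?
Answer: $\frac{49}{5} \approx 9.8$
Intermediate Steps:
$f{\left(X,j \right)} = -1$ ($f{\left(X,j \right)} = \left(-1\right) 1 \cdot 1 = \left(-1\right) 1 = -1$)
$M{\left(v \right)} = 1$ ($M{\left(v \right)} = \frac{2 v}{2 v} = 2 v \frac{1}{2 v} = 1$)
$a{\left(S,B \right)} = - \frac{S B^{2}}{5}$ ($a{\left(S,B \right)} = - \frac{B S B}{5} = - \frac{S B^{2}}{5}$)
$a{\left(f{\left(1,-4 \right)},-7 \right)} M{\left(-13 \right)} = \left(- \frac{1}{5}\right) \left(-1\right) \left(-7\right)^{2} \cdot 1 = \left(- \frac{1}{5}\right) \left(-1\right) 49 \cdot 1 = \frac{49}{5} \cdot 1 = \frac{49}{5}$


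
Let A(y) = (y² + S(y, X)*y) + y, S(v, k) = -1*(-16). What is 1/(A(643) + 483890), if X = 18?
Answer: 1/908270 ≈ 1.1010e-6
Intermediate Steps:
S(v, k) = 16
A(y) = y² + 17*y (A(y) = (y² + 16*y) + y = y² + 17*y)
1/(A(643) + 483890) = 1/(643*(17 + 643) + 483890) = 1/(643*660 + 483890) = 1/(424380 + 483890) = 1/908270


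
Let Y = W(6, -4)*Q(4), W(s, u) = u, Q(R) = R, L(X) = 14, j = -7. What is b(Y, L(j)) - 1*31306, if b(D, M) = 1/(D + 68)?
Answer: -1627911/52 ≈ -31306.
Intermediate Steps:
Y = -16 (Y = -4*4 = -16)
b(D, M) = 1/(68 + D)
b(Y, L(j)) - 1*31306 = 1/(68 - 16) - 1*31306 = 1/52 - 31306 = -1627911/52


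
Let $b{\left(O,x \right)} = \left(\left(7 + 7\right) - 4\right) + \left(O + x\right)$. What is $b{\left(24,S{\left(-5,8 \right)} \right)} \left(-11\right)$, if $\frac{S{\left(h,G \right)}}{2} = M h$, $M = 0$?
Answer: $-374$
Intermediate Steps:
$S{\left(h,G \right)} = 0$ ($S{\left(h,G \right)} = 2 \cdot 0 h = 2 \cdot 0 = 0$)
$b{\left(O,x \right)} = 10 + O + x$ ($b{\left(O,x \right)} = \left(14 - 4\right) + \left(O + x\right) = 10 + \left(O + x\right) = 10 + O + x$)
$b{\left(24,S{\left(-5,8 \right)} \right)} \left(-11\right) = \left(10 + 24 + 0\right) \left(-11\right) = 34 \left(-11\right) = -374$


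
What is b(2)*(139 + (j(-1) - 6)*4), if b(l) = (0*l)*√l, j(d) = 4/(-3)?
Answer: 0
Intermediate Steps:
j(d) = -4/3 (j(d) = 4*(-⅓) = -4/3)
b(l) = 0 (b(l) = 0*√l = 0)
b(2)*(139 + (j(-1) - 6)*4) = 0*(139 + (-4/3 - 6)*4) = 0*(139 - 22/3*4) = 0*(139 - 88/3) = 0*(329/3) = 0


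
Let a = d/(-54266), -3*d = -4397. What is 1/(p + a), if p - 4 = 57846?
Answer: 162798/9417859903 ≈ 1.7286e-5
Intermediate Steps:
d = 4397/3 (d = -⅓*(-4397) = 4397/3 ≈ 1465.7)
p = 57850 (p = 4 + 57846 = 57850)
a = -4397/162798 (a = (4397/3)/(-54266) = (4397/3)*(-1/54266) = -4397/162798 ≈ -0.027009)
1/(p + a) = 1/(57850 - 4397/162798) = 1/(9417859903/162798) = 162798/9417859903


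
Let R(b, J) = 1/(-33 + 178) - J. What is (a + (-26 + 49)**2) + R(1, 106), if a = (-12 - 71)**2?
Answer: 1060241/145 ≈ 7312.0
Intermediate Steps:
a = 6889 (a = (-83)**2 = 6889)
R(b, J) = 1/145 - J
(a + (-26 + 49)**2) + R(1, 106) = (6889 + (-26 + 49)**2) + (1/145 - 1*106) = (6889 + 23**2) + (1/145 - 106) = (6889 + 529) - 15369/145 = 7418 - 15369/145 = 1060241/145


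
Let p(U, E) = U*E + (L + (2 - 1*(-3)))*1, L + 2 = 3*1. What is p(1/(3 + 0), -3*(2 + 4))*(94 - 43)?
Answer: 0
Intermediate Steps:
L = 1 (L = -2 + 3*1 = -2 + 3 = 1)
p(U, E) = 6 + E*U (p(U, E) = U*E + (1 + (2 - 1*(-3)))*1 = E*U + (1 + (2 + 3))*1 = E*U + (1 + 5)*1 = E*U + 6*1 = E*U + 6 = 6 + E*U)
p(1/(3 + 0), -3*(2 + 4))*(94 - 43) = (6 + (-3*(2 + 4))/(3 + 0))*(94 - 43) = (6 - 3*6/3)*51 = (6 - 18*⅓)*51 = (6 - 6)*51 = 0*51 = 0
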